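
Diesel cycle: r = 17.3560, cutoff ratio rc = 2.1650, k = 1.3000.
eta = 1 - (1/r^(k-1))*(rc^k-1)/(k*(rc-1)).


r^(k-1) = 2.3542
rc^k = 2.7296
eta = 0.5149 = 51.4895%

51.4895%


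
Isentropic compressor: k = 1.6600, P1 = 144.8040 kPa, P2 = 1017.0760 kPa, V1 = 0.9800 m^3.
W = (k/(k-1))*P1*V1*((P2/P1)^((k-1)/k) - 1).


(k-1)/k = 0.3976
(P2/P1)^exp = 2.1706
W = 2.5152 * 144.8040 * 0.9800 * (2.1706 - 1) = 417.8272 kJ

417.8272 kJ


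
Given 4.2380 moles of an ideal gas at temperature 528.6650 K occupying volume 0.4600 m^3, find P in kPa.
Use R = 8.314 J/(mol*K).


P = nRT/V = 4.2380 * 8.314 * 528.6650 / 0.4600
= 18627.3696 / 0.4600 = 40494.2817 Pa = 40.4943 kPa

40.4943 kPa


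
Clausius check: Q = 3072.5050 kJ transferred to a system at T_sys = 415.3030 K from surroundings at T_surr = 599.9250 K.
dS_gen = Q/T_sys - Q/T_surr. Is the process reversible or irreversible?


dS_sys = 3072.5050/415.3030 = 7.3982 kJ/K
dS_surr = -3072.5050/599.9250 = -5.1215 kJ/K
dS_gen = 7.3982 - 5.1215 = 2.2767 kJ/K (irreversible)

dS_gen = 2.2767 kJ/K, irreversible


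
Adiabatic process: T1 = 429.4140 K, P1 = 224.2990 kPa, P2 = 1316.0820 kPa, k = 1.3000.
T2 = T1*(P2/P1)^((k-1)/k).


(k-1)/k = 0.2308
(P2/P1)^exp = 1.5043
T2 = 429.4140 * 1.5043 = 645.9696 K

645.9696 K


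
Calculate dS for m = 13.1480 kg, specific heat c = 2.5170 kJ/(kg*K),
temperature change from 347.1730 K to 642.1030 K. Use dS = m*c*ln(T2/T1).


T2/T1 = 1.8495
ln(T2/T1) = 0.6149
dS = 13.1480 * 2.5170 * 0.6149 = 20.3500 kJ/K

20.3500 kJ/K


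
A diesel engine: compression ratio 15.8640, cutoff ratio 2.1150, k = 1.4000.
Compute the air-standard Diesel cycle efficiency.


r^(k-1) = 3.0211
rc^k = 2.8539
eta = 0.6069 = 60.6892%

60.6892%


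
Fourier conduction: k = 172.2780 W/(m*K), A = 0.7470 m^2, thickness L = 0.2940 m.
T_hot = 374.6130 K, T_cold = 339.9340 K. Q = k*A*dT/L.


dT = 34.6790 K
Q = 172.2780 * 0.7470 * 34.6790 / 0.2940 = 15179.9261 W

15179.9261 W


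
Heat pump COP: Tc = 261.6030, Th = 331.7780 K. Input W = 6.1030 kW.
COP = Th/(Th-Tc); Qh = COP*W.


COP = 331.7780 / 70.1750 = 4.7279
Qh = 4.7279 * 6.1030 = 28.8542 kW

COP = 4.7279, Qh = 28.8542 kW


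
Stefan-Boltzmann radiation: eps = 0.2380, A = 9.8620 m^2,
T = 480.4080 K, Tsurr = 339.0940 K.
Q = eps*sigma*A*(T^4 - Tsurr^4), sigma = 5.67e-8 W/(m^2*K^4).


T^4 = 5.3265e+10
Tsurr^4 = 1.3221e+10
Q = 0.2380 * 5.67e-8 * 9.8620 * 4.0043e+10 = 5329.1237 W

5329.1237 W


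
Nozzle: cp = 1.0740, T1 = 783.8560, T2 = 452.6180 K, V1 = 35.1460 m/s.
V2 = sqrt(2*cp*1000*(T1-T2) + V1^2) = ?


dT = 331.2380 K
2*cp*1000*dT = 711499.2240
V1^2 = 1235.2413
V2 = sqrt(712734.4653) = 844.2360 m/s

844.2360 m/s


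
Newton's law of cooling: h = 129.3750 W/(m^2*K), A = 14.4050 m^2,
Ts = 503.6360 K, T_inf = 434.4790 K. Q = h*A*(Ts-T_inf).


dT = 69.1570 K
Q = 129.3750 * 14.4050 * 69.1570 = 128884.2269 W

128884.2269 W


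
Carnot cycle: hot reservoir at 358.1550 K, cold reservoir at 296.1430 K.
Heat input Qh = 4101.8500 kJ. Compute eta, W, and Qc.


eta = 1 - 296.1430/358.1550 = 0.1731
W = 0.1731 * 4101.8500 = 710.2063 kJ
Qc = 4101.8500 - 710.2063 = 3391.6437 kJ

eta = 17.3143%, W = 710.2063 kJ, Qc = 3391.6437 kJ


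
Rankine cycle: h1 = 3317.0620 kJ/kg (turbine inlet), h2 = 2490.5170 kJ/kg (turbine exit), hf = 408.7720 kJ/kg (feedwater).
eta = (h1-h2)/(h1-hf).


W = 826.5450 kJ/kg
Q_in = 2908.2900 kJ/kg
eta = 0.2842 = 28.4203%

eta = 28.4203%


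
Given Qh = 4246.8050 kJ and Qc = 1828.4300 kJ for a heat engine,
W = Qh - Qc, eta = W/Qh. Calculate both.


W = 4246.8050 - 1828.4300 = 2418.3750 kJ
eta = 2418.3750 / 4246.8050 = 0.5695 = 56.9458%

W = 2418.3750 kJ, eta = 56.9458%


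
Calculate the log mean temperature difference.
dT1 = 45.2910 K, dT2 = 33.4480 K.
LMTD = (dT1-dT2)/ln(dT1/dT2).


dT1/dT2 = 1.3541
ln(dT1/dT2) = 0.3031
LMTD = 11.8430 / 0.3031 = 39.0708 K

39.0708 K


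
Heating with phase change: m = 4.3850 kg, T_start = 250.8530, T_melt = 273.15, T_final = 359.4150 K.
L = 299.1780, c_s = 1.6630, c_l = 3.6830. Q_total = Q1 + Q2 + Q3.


Q1 (sensible, solid) = 4.3850 * 1.6630 * 22.2970 = 162.5954 kJ
Q2 (latent) = 4.3850 * 299.1780 = 1311.8955 kJ
Q3 (sensible, liquid) = 4.3850 * 3.6830 * 86.2650 = 1393.1759 kJ
Q_total = 2867.6668 kJ

2867.6668 kJ


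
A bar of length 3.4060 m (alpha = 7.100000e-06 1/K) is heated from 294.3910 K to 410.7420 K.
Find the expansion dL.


dT = 116.3510 K
dL = 7.100000e-06 * 3.4060 * 116.3510 = 0.002814 m
L_final = 3.408814 m

dL = 0.002814 m


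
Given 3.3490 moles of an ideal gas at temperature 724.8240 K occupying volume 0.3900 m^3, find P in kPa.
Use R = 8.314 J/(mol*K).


P = nRT/V = 3.3490 * 8.314 * 724.8240 / 0.3900
= 20181.6994 / 0.3900 = 51747.9471 Pa = 51.7479 kPa

51.7479 kPa


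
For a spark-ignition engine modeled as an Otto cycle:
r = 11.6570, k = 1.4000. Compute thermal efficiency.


r^(k-1) = 2.6708
eta = 1 - 1/2.6708 = 0.6256 = 62.5575%

62.5575%


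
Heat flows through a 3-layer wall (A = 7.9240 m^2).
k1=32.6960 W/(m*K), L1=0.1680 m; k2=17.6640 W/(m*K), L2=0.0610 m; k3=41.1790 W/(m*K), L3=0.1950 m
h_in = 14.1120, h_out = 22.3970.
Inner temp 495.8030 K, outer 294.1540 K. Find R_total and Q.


R_conv_in = 1/(14.1120*7.9240) = 0.0089
R_1 = 0.1680/(32.6960*7.9240) = 0.0006
R_2 = 0.0610/(17.6640*7.9240) = 0.0004
R_3 = 0.1950/(41.1790*7.9240) = 0.0006
R_conv_out = 1/(22.3970*7.9240) = 0.0056
R_total = 0.0163 K/W
Q = 201.6490 / 0.0163 = 12402.1831 W

R_total = 0.0163 K/W, Q = 12402.1831 W


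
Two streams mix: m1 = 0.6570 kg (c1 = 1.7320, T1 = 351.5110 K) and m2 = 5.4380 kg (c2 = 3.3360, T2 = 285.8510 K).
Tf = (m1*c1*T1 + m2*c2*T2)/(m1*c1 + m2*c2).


num = 5585.6638
den = 19.2791
Tf = 289.7265 K

289.7265 K


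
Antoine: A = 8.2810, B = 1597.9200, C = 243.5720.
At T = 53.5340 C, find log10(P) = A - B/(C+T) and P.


C+T = 297.1060
B/(C+T) = 5.3783
log10(P) = 8.2810 - 5.3783 = 2.9027
P = 10^2.9027 = 799.3142 mmHg

799.3142 mmHg


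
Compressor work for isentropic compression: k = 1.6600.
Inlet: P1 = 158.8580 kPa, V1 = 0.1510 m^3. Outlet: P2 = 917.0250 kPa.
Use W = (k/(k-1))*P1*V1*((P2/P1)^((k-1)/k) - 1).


(k-1)/k = 0.3976
(P2/P1)^exp = 2.0078
W = 2.5152 * 158.8580 * 0.1510 * (2.0078 - 1) = 60.8012 kJ

60.8012 kJ


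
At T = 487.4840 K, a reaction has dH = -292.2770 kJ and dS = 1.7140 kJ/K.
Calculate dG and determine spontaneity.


T*dS = 487.4840 * 1.7140 = 835.5476 kJ
dG = -292.2770 - 835.5476 = -1127.8246 kJ (spontaneous)

dG = -1127.8246 kJ, spontaneous


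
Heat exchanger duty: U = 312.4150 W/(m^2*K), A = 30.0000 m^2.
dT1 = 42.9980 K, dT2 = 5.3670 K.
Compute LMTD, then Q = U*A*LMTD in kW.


LMTD = 18.0841 K
Q = 312.4150 * 30.0000 * 18.0841 = 169492.6673 W = 169.4927 kW

169.4927 kW


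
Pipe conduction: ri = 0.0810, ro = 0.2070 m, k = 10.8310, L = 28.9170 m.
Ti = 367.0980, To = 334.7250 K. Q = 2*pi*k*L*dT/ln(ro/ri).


dT = 32.3730 K
ln(ro/ri) = 0.9383
Q = 2*pi*10.8310*28.9170*32.3730 / 0.9383 = 67897.9939 W

67897.9939 W


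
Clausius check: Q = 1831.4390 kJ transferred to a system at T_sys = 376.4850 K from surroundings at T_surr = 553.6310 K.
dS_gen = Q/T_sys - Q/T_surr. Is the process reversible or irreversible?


dS_sys = 1831.4390/376.4850 = 4.8646 kJ/K
dS_surr = -1831.4390/553.6310 = -3.3080 kJ/K
dS_gen = 4.8646 - 3.3080 = 1.5565 kJ/K (irreversible)

dS_gen = 1.5565 kJ/K, irreversible


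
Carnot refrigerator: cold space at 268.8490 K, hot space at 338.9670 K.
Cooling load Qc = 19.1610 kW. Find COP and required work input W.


COP = 268.8490 / 70.1180 = 3.8342
W = 19.1610 / 3.8342 = 4.9973 kW

COP = 3.8342, W = 4.9973 kW


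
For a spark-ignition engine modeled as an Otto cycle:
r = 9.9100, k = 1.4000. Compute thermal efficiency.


r^(k-1) = 2.5028
eta = 1 - 1/2.5028 = 0.6005 = 60.0451%

60.0451%


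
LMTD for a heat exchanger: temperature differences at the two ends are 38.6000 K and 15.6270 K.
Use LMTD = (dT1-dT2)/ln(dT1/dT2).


dT1/dT2 = 2.4701
ln(dT1/dT2) = 0.9043
LMTD = 22.9730 / 0.9043 = 25.4055 K

25.4055 K


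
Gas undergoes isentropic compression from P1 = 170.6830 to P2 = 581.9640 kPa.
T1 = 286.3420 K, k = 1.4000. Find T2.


(k-1)/k = 0.2857
(P2/P1)^exp = 1.4197
T2 = 286.3420 * 1.4197 = 406.5245 K

406.5245 K


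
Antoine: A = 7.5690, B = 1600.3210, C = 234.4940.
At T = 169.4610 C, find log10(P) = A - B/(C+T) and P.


C+T = 403.9550
B/(C+T) = 3.9616
log10(P) = 7.5690 - 3.9616 = 3.6074
P = 10^3.6074 = 4049.1898 mmHg

4049.1898 mmHg


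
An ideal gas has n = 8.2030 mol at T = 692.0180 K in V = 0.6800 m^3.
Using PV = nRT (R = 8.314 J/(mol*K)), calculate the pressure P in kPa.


P = nRT/V = 8.2030 * 8.314 * 692.0180 / 0.6800
= 47195.4491 / 0.6800 = 69405.0721 Pa = 69.4051 kPa

69.4051 kPa


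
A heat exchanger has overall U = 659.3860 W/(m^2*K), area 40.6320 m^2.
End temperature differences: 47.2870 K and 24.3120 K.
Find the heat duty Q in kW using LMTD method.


LMTD = 34.5351 K
Q = 659.3860 * 40.6320 * 34.5351 = 925270.1057 W = 925.2701 kW

925.2701 kW


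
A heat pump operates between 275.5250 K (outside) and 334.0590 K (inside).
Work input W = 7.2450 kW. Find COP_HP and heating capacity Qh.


COP = 334.0590 / 58.5340 = 5.7071
Qh = 5.7071 * 7.2450 = 41.3479 kW

COP = 5.7071, Qh = 41.3479 kW


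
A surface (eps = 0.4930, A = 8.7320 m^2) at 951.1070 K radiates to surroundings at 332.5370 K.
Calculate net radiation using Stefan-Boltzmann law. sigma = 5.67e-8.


T^4 = 8.1831e+11
Tsurr^4 = 1.2228e+10
Q = 0.4930 * 5.67e-8 * 8.7320 * 8.0608e+11 = 196753.5193 W

196753.5193 W


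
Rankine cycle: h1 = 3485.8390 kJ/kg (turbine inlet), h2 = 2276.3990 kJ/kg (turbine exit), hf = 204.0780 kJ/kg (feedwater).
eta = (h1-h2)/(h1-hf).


W = 1209.4400 kJ/kg
Q_in = 3281.7610 kJ/kg
eta = 0.3685 = 36.8534%

eta = 36.8534%


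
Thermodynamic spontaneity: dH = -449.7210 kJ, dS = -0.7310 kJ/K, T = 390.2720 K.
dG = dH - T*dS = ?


T*dS = 390.2720 * -0.7310 = -285.2888 kJ
dG = -449.7210 + 285.2888 = -164.4322 kJ (spontaneous)

dG = -164.4322 kJ, spontaneous


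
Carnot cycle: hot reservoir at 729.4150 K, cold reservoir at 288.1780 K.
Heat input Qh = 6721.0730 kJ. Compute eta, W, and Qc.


eta = 1 - 288.1780/729.4150 = 0.6049
W = 0.6049 * 6721.0730 = 4065.7048 kJ
Qc = 6721.0730 - 4065.7048 = 2655.3682 kJ

eta = 60.4919%, W = 4065.7048 kJ, Qc = 2655.3682 kJ


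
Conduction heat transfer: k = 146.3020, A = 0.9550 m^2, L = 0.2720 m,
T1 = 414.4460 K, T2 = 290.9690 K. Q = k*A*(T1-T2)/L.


dT = 123.4770 K
Q = 146.3020 * 0.9550 * 123.4770 / 0.2720 = 63426.5078 W

63426.5078 W


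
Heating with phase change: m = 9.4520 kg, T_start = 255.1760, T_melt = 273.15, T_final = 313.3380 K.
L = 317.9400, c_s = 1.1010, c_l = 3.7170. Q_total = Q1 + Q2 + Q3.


Q1 (sensible, solid) = 9.4520 * 1.1010 * 17.9740 = 187.0492 kJ
Q2 (latent) = 9.4520 * 317.9400 = 3005.1689 kJ
Q3 (sensible, liquid) = 9.4520 * 3.7170 * 40.1880 = 1411.9284 kJ
Q_total = 4604.1464 kJ

4604.1464 kJ


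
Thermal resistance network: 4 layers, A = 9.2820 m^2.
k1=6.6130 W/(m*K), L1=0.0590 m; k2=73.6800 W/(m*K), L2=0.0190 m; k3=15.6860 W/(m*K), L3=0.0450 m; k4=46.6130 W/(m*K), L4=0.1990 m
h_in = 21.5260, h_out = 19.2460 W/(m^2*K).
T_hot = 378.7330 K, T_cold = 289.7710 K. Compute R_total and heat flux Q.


R_conv_in = 1/(21.5260*9.2820) = 0.0050
R_1 = 0.0590/(6.6130*9.2820) = 0.0010
R_2 = 0.0190/(73.6800*9.2820) = 2.7782e-05
R_3 = 0.0450/(15.6860*9.2820) = 0.0003
R_4 = 0.1990/(46.6130*9.2820) = 0.0005
R_conv_out = 1/(19.2460*9.2820) = 0.0056
R_total = 0.0124 K/W
Q = 88.9620 / 0.0124 = 7197.1672 W

R_total = 0.0124 K/W, Q = 7197.1672 W


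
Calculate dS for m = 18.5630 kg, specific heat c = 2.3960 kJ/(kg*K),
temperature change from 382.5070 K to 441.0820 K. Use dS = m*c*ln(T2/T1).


T2/T1 = 1.1531
ln(T2/T1) = 0.1425
dS = 18.5630 * 2.3960 * 0.1425 = 6.3372 kJ/K

6.3372 kJ/K


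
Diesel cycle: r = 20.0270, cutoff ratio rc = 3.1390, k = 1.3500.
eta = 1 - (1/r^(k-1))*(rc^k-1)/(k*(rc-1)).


r^(k-1) = 2.8547
rc^k = 4.6846
eta = 0.5530 = 55.3034%

55.3034%


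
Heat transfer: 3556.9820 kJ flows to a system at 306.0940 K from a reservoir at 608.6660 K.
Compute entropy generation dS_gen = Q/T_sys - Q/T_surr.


dS_sys = 3556.9820/306.0940 = 11.6206 kJ/K
dS_surr = -3556.9820/608.6660 = -5.8439 kJ/K
dS_gen = 11.6206 - 5.8439 = 5.7767 kJ/K (irreversible)

dS_gen = 5.7767 kJ/K, irreversible


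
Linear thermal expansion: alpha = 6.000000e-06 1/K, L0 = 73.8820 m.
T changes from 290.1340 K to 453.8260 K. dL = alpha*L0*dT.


dT = 163.6920 K
dL = 6.000000e-06 * 73.8820 * 163.6920 = 0.072563 m
L_final = 73.954563 m

dL = 0.072563 m


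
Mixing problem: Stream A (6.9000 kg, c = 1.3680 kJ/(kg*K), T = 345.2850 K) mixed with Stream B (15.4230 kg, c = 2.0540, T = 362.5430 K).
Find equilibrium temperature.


num = 14744.1566
den = 41.1180
Tf = 358.5812 K

358.5812 K


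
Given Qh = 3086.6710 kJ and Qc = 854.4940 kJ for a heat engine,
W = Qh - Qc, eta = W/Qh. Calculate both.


W = 3086.6710 - 854.4940 = 2232.1770 kJ
eta = 2232.1770 / 3086.6710 = 0.7232 = 72.3166%

W = 2232.1770 kJ, eta = 72.3166%


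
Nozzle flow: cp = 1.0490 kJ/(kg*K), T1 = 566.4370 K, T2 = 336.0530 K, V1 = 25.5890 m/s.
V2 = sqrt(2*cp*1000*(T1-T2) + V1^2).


dT = 230.3840 K
2*cp*1000*dT = 483345.6320
V1^2 = 654.7969
V2 = sqrt(484000.4289) = 695.7014 m/s

695.7014 m/s


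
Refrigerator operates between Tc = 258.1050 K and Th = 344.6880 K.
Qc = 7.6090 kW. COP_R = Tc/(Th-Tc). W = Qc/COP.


COP = 258.1050 / 86.5830 = 2.9810
W = 7.6090 / 2.9810 = 2.5525 kW

COP = 2.9810, W = 2.5525 kW


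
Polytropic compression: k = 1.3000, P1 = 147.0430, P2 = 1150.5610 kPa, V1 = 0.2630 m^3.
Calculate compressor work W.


(k-1)/k = 0.2308
(P2/P1)^exp = 1.6076
W = 4.3333 * 147.0430 * 0.2630 * (1.6076 - 1) = 101.8255 kJ

101.8255 kJ


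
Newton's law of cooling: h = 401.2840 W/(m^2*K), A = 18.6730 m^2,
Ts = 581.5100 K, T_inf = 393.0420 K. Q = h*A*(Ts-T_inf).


dT = 188.4680 K
Q = 401.2840 * 18.6730 * 188.4680 = 1412223.9192 W

1412223.9192 W


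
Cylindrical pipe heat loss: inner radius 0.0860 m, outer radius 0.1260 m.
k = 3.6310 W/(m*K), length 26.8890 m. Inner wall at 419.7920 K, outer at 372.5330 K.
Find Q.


dT = 47.2590 K
ln(ro/ri) = 0.3819
Q = 2*pi*3.6310*26.8890*47.2590 / 0.3819 = 75906.0305 W

75906.0305 W


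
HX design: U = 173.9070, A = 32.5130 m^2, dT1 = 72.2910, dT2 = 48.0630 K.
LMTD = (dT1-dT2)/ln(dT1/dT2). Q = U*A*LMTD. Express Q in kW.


LMTD = 59.3551 K
Q = 173.9070 * 32.5130 * 59.3551 = 335608.1618 W = 335.6082 kW

335.6082 kW


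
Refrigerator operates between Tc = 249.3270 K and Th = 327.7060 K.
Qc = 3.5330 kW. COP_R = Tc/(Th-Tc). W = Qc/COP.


COP = 249.3270 / 78.3790 = 3.1810
W = 3.5330 / 3.1810 = 1.1106 kW

COP = 3.1810, W = 1.1106 kW


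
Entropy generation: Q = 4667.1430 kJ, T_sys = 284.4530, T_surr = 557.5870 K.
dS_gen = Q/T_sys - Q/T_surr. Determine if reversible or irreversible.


dS_sys = 4667.1430/284.4530 = 16.4074 kJ/K
dS_surr = -4667.1430/557.5870 = -8.3703 kJ/K
dS_gen = 16.4074 - 8.3703 = 8.0372 kJ/K (irreversible)

dS_gen = 8.0372 kJ/K, irreversible


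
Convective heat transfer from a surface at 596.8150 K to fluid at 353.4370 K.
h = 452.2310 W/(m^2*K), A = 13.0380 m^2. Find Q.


dT = 243.3780 K
Q = 452.2310 * 13.0380 * 243.3780 = 1435002.3890 W

1435002.3890 W


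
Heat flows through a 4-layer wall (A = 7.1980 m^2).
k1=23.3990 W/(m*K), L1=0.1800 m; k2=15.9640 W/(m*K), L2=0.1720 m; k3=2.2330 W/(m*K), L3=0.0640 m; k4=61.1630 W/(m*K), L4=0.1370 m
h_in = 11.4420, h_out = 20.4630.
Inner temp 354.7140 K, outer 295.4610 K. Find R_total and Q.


R_conv_in = 1/(11.4420*7.1980) = 0.0121
R_1 = 0.1800/(23.3990*7.1980) = 0.0011
R_2 = 0.1720/(15.9640*7.1980) = 0.0015
R_3 = 0.0640/(2.2330*7.1980) = 0.0040
R_4 = 0.1370/(61.1630*7.1980) = 0.0003
R_conv_out = 1/(20.4630*7.1980) = 0.0068
R_total = 0.0258 K/W
Q = 59.2530 / 0.0258 = 2297.5510 W

R_total = 0.0258 K/W, Q = 2297.5510 W


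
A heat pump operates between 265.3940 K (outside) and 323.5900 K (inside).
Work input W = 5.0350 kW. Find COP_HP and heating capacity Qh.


COP = 323.5900 / 58.1960 = 5.5603
Qh = 5.5603 * 5.0350 = 27.9964 kW

COP = 5.5603, Qh = 27.9964 kW


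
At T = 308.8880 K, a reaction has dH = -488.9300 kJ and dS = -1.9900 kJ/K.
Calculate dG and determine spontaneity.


T*dS = 308.8880 * -1.9900 = -614.6871 kJ
dG = -488.9300 + 614.6871 = 125.7571 kJ (non-spontaneous)

dG = 125.7571 kJ, non-spontaneous


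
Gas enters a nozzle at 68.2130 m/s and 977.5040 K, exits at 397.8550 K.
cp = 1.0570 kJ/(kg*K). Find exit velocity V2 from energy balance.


dT = 579.6490 K
2*cp*1000*dT = 1225377.9860
V1^2 = 4653.0134
V2 = sqrt(1230030.9994) = 1109.0676 m/s

1109.0676 m/s


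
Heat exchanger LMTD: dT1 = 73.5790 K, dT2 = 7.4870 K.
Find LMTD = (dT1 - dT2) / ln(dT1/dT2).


dT1/dT2 = 9.8276
ln(dT1/dT2) = 2.2852
LMTD = 66.0920 / 2.2852 = 28.9219 K

28.9219 K


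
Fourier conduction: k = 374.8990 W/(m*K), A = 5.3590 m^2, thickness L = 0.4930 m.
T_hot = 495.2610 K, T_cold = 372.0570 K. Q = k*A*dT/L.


dT = 123.2040 K
Q = 374.8990 * 5.3590 * 123.2040 / 0.4930 = 502083.4751 W

502083.4751 W


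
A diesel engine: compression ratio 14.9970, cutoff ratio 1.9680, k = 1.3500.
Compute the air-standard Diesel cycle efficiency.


r^(k-1) = 2.5799
rc^k = 2.4942
eta = 0.5568 = 55.6797%

55.6797%


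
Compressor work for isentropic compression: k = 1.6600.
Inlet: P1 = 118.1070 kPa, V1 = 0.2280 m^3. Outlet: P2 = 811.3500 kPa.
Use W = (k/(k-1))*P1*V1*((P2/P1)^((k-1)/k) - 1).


(k-1)/k = 0.3976
(P2/P1)^exp = 2.1516
W = 2.5152 * 118.1070 * 0.2280 * (2.1516 - 1) = 77.9950 kJ

77.9950 kJ


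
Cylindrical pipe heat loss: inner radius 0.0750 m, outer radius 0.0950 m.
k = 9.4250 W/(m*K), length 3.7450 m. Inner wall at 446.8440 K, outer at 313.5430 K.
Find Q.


dT = 133.3010 K
ln(ro/ri) = 0.2364
Q = 2*pi*9.4250*3.7450*133.3010 / 0.2364 = 125060.3388 W

125060.3388 W


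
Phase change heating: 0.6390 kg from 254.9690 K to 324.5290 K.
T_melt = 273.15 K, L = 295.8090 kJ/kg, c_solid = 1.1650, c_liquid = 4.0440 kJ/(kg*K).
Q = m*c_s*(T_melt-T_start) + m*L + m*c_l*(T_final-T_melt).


Q1 (sensible, solid) = 0.6390 * 1.1650 * 18.1810 = 13.5346 kJ
Q2 (latent) = 0.6390 * 295.8090 = 189.0220 kJ
Q3 (sensible, liquid) = 0.6390 * 4.0440 * 51.3790 = 132.7693 kJ
Q_total = 335.3258 kJ

335.3258 kJ


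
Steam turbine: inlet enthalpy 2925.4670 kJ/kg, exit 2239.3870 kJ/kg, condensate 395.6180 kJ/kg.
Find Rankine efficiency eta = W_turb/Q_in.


W = 686.0800 kJ/kg
Q_in = 2529.8490 kJ/kg
eta = 0.2712 = 27.1194%

eta = 27.1194%


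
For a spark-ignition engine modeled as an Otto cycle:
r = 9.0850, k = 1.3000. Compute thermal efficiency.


r^(k-1) = 1.9386
eta = 1 - 1/1.9386 = 0.4842 = 48.4175%

48.4175%


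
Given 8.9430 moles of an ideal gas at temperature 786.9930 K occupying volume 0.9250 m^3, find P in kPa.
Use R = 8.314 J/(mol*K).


P = nRT/V = 8.9430 * 8.314 * 786.9930 / 0.9250
= 58514.5838 / 0.9250 = 63259.0095 Pa = 63.2590 kPa

63.2590 kPa


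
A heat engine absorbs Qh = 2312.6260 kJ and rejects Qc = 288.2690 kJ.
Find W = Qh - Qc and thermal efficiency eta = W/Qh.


W = 2312.6260 - 288.2690 = 2024.3570 kJ
eta = 2024.3570 / 2312.6260 = 0.8753 = 87.5350%

W = 2024.3570 kJ, eta = 87.5350%


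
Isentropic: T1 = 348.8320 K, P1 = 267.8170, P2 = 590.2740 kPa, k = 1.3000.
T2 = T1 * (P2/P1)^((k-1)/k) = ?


(k-1)/k = 0.2308
(P2/P1)^exp = 1.2001
T2 = 348.8320 * 1.2001 = 418.6199 K

418.6199 K


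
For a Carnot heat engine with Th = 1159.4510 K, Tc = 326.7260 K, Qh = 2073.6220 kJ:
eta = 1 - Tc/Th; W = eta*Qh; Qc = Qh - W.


eta = 1 - 326.7260/1159.4510 = 0.7182
W = 0.7182 * 2073.6220 = 1489.2884 kJ
Qc = 2073.6220 - 1489.2884 = 584.3336 kJ

eta = 71.8206%, W = 1489.2884 kJ, Qc = 584.3336 kJ


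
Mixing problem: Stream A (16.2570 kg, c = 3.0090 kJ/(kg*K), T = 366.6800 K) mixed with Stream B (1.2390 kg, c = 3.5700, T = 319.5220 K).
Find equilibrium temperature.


num = 19350.3196
den = 53.3405
Tf = 362.7695 K

362.7695 K


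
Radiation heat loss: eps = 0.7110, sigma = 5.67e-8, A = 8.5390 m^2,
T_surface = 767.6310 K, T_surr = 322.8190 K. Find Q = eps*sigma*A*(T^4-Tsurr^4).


T^4 = 3.4722e+11
Tsurr^4 = 1.0860e+10
Q = 0.7110 * 5.67e-8 * 8.5390 * 3.3636e+11 = 115789.5228 W

115789.5228 W


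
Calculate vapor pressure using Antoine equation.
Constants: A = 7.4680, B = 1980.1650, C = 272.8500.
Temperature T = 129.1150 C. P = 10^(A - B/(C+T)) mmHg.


C+T = 401.9650
B/(C+T) = 4.9262
log10(P) = 7.4680 - 4.9262 = 2.5418
P = 10^2.5418 = 348.1669 mmHg

348.1669 mmHg


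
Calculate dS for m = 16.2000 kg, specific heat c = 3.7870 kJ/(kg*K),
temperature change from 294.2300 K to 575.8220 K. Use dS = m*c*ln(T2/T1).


T2/T1 = 1.9570
ln(T2/T1) = 0.6714
dS = 16.2000 * 3.7870 * 0.6714 = 41.1922 kJ/K

41.1922 kJ/K


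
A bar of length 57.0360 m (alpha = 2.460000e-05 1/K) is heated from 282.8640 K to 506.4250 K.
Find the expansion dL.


dT = 223.5610 K
dL = 2.460000e-05 * 57.0360 * 223.5610 = 0.313675 m
L_final = 57.349675 m

dL = 0.313675 m


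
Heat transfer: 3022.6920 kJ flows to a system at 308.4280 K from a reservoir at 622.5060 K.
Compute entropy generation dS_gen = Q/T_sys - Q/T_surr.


dS_sys = 3022.6920/308.4280 = 9.8003 kJ/K
dS_surr = -3022.6920/622.5060 = -4.8557 kJ/K
dS_gen = 9.8003 - 4.8557 = 4.9446 kJ/K (irreversible)

dS_gen = 4.9446 kJ/K, irreversible


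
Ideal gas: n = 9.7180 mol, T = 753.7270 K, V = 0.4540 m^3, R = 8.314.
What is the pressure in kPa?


P = nRT/V = 9.7180 * 8.314 * 753.7270 / 0.4540
= 60897.7136 / 0.4540 = 134135.9331 Pa = 134.1359 kPa

134.1359 kPa


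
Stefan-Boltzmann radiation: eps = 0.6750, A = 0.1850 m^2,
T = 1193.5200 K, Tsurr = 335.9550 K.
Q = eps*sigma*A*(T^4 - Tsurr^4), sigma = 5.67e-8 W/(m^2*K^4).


T^4 = 2.0292e+12
Tsurr^4 = 1.2739e+10
Q = 0.6750 * 5.67e-8 * 0.1850 * 2.0164e+12 = 14277.1778 W

14277.1778 W


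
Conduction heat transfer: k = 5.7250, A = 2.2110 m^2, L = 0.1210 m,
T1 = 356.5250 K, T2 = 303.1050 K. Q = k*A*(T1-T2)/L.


dT = 53.4200 K
Q = 5.7250 * 2.2110 * 53.4200 / 0.1210 = 5588.3390 W

5588.3390 W


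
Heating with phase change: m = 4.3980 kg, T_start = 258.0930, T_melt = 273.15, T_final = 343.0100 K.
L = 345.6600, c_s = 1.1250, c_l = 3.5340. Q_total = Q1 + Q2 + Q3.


Q1 (sensible, solid) = 4.3980 * 1.1250 * 15.0570 = 74.4983 kJ
Q2 (latent) = 4.3980 * 345.6600 = 1520.2127 kJ
Q3 (sensible, liquid) = 4.3980 * 3.5340 * 69.8600 = 1085.8013 kJ
Q_total = 2680.5122 kJ

2680.5122 kJ


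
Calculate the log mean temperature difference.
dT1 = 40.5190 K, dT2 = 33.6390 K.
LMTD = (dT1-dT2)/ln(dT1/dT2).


dT1/dT2 = 1.2045
ln(dT1/dT2) = 0.1861
LMTD = 6.8800 / 0.1861 = 36.9724 K

36.9724 K


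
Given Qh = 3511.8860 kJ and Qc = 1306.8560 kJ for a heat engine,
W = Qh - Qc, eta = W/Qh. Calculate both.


W = 3511.8860 - 1306.8560 = 2205.0300 kJ
eta = 2205.0300 / 3511.8860 = 0.6279 = 62.7876%

W = 2205.0300 kJ, eta = 62.7876%


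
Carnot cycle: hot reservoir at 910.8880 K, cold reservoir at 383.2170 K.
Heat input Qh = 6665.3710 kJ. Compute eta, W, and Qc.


eta = 1 - 383.2170/910.8880 = 0.5793
W = 0.5793 * 6665.3710 = 3861.2025 kJ
Qc = 6665.3710 - 3861.2025 = 2804.1685 kJ

eta = 57.9293%, W = 3861.2025 kJ, Qc = 2804.1685 kJ


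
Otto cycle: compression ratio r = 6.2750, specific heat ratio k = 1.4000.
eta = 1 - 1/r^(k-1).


r^(k-1) = 2.0847
eta = 1 - 1/2.0847 = 0.5203 = 52.0317%

52.0317%


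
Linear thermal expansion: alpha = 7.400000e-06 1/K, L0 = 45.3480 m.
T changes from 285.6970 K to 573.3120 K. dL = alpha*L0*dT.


dT = 287.6150 K
dL = 7.400000e-06 * 45.3480 * 287.6150 = 0.096516 m
L_final = 45.444516 m

dL = 0.096516 m


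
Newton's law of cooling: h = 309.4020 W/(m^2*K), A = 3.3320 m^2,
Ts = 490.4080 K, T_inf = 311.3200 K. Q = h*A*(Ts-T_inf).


dT = 179.0880 K
Q = 309.4020 * 3.3320 * 179.0880 = 184626.7377 W

184626.7377 W


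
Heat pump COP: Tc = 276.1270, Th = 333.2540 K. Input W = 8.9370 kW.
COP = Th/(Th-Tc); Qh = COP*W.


COP = 333.2540 / 57.1270 = 5.8336
Qh = 5.8336 * 8.9370 = 52.1346 kW

COP = 5.8336, Qh = 52.1346 kW


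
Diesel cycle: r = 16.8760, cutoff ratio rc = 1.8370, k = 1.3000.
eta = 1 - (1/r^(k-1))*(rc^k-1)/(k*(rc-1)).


r^(k-1) = 2.3344
rc^k = 2.2047
eta = 0.5257 = 52.5741%

52.5741%


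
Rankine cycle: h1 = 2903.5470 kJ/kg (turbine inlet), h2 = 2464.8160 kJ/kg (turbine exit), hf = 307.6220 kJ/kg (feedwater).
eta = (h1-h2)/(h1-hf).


W = 438.7310 kJ/kg
Q_in = 2595.9250 kJ/kg
eta = 0.1690 = 16.9008%

eta = 16.9008%


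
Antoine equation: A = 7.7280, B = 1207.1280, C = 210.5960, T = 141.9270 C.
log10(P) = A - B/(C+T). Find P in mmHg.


C+T = 352.5230
B/(C+T) = 3.4243
log10(P) = 7.7280 - 3.4243 = 4.3037
P = 10^4.3037 = 20125.5070 mmHg

20125.5070 mmHg


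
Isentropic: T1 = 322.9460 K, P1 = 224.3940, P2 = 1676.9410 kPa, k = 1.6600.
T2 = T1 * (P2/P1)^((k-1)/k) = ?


(k-1)/k = 0.3976
(P2/P1)^exp = 2.2248
T2 = 322.9460 * 2.2248 = 718.5015 K

718.5015 K


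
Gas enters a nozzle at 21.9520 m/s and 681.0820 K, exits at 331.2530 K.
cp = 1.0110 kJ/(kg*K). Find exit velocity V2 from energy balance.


dT = 349.8290 K
2*cp*1000*dT = 707354.2380
V1^2 = 481.8903
V2 = sqrt(707836.1283) = 841.3300 m/s

841.3300 m/s


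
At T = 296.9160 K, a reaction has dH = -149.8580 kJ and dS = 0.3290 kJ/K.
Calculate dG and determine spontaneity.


T*dS = 296.9160 * 0.3290 = 97.6854 kJ
dG = -149.8580 - 97.6854 = -247.5434 kJ (spontaneous)

dG = -247.5434 kJ, spontaneous


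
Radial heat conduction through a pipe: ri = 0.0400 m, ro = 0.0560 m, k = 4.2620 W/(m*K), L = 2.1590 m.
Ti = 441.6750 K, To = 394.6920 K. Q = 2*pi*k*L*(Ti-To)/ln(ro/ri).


dT = 46.9830 K
ln(ro/ri) = 0.3365
Q = 2*pi*4.2620*2.1590*46.9830 / 0.3365 = 8073.0467 W

8073.0467 W


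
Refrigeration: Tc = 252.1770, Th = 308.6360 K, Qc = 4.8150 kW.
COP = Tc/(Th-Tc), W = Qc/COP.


COP = 252.1770 / 56.4590 = 4.4666
W = 4.8150 / 4.4666 = 1.0780 kW

COP = 4.4666, W = 1.0780 kW


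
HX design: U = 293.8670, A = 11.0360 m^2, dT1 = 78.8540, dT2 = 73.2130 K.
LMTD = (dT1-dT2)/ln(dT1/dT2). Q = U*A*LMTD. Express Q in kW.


LMTD = 75.9986 K
Q = 293.8670 * 11.0360 * 75.9986 = 246472.3282 W = 246.4723 kW

246.4723 kW


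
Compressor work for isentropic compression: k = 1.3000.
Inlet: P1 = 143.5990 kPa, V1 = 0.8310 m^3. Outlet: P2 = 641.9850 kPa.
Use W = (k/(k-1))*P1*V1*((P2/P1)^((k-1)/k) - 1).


(k-1)/k = 0.2308
(P2/P1)^exp = 1.4128
W = 4.3333 * 143.5990 * 0.8310 * (1.4128 - 1) = 213.4681 kJ

213.4681 kJ


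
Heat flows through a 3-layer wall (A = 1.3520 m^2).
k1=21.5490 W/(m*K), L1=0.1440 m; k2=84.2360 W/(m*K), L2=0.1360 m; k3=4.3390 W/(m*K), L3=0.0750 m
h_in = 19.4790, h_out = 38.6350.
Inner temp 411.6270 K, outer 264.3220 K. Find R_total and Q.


R_conv_in = 1/(19.4790*1.3520) = 0.0380
R_1 = 0.1440/(21.5490*1.3520) = 0.0049
R_2 = 0.1360/(84.2360*1.3520) = 0.0012
R_3 = 0.0750/(4.3390*1.3520) = 0.0128
R_conv_out = 1/(38.6350*1.3520) = 0.0191
R_total = 0.0760 K/W
Q = 147.3050 / 0.0760 = 1937.2688 W

R_total = 0.0760 K/W, Q = 1937.2688 W


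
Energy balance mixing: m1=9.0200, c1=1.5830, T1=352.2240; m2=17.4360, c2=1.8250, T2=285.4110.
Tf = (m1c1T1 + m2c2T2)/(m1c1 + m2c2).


num = 14111.2645
den = 46.0994
Tf = 306.1054 K

306.1054 K


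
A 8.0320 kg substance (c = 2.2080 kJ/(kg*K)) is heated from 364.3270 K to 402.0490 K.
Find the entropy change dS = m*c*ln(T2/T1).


T2/T1 = 1.1035
ln(T2/T1) = 0.0985
dS = 8.0320 * 2.2080 * 0.0985 = 1.7473 kJ/K

1.7473 kJ/K


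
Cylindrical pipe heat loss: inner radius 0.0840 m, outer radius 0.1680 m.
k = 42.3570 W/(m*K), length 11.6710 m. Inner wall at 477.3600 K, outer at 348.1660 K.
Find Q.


dT = 129.1940 K
ln(ro/ri) = 0.6931
Q = 2*pi*42.3570*11.6710*129.1940 / 0.6931 = 578935.2773 W

578935.2773 W


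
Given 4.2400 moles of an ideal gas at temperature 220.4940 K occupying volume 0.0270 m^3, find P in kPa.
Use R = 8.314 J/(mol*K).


P = nRT/V = 4.2400 * 8.314 * 220.4940 / 0.0270
= 7772.7134 / 0.0270 = 287878.2730 Pa = 287.8783 kPa

287.8783 kPa


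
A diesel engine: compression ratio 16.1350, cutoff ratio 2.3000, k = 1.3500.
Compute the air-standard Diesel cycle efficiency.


r^(k-1) = 2.6468
rc^k = 3.0785
eta = 0.5526 = 55.2551%

55.2551%


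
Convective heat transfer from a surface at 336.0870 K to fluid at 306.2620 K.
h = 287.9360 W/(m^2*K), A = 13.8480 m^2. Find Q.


dT = 29.8250 K
Q = 287.9360 * 13.8480 * 29.8250 = 118922.3477 W

118922.3477 W


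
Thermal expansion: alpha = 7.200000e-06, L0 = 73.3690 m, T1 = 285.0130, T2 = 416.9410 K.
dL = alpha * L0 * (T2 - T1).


dT = 131.9280 K
dL = 7.200000e-06 * 73.3690 * 131.9280 = 0.069692 m
L_final = 73.438692 m

dL = 0.069692 m


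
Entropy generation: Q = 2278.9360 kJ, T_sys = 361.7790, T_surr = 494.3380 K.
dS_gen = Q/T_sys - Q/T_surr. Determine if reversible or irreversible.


dS_sys = 2278.9360/361.7790 = 6.2992 kJ/K
dS_surr = -2278.9360/494.3380 = -4.6101 kJ/K
dS_gen = 6.2992 - 4.6101 = 1.6892 kJ/K (irreversible)

dS_gen = 1.6892 kJ/K, irreversible


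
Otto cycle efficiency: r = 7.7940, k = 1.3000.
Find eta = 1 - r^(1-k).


r^(k-1) = 1.8515
eta = 1 - 1/1.8515 = 0.4599 = 45.9903%

45.9903%


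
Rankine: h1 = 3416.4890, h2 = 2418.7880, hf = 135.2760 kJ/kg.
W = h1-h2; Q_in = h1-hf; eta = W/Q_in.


W = 997.7010 kJ/kg
Q_in = 3281.2130 kJ/kg
eta = 0.3041 = 30.4065%

eta = 30.4065%


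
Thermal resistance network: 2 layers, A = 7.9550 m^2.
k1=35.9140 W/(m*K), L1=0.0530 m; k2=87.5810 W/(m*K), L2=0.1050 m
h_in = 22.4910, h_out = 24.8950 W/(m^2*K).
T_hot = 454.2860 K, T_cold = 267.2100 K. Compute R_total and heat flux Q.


R_conv_in = 1/(22.4910*7.9550) = 0.0056
R_1 = 0.0530/(35.9140*7.9550) = 0.0002
R_2 = 0.1050/(87.5810*7.9550) = 0.0002
R_conv_out = 1/(24.8950*7.9550) = 0.0050
R_total = 0.0110 K/W
Q = 187.0760 / 0.0110 = 17045.7564 W

R_total = 0.0110 K/W, Q = 17045.7564 W


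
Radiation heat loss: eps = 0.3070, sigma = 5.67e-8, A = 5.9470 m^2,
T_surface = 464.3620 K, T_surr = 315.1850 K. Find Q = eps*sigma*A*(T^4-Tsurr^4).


T^4 = 4.6497e+10
Tsurr^4 = 9.8688e+09
Q = 0.3070 * 5.67e-8 * 5.9470 * 3.6628e+10 = 3791.7332 W

3791.7332 W


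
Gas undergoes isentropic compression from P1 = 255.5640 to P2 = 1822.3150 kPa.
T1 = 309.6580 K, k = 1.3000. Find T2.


(k-1)/k = 0.2308
(P2/P1)^exp = 1.5735
T2 = 309.6580 * 1.5735 = 487.2558 K

487.2558 K


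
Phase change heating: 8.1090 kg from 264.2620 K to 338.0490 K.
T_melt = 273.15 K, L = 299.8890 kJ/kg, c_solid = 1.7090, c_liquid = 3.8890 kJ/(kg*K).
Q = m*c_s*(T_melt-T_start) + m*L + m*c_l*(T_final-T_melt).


Q1 (sensible, solid) = 8.1090 * 1.7090 * 8.8880 = 123.1724 kJ
Q2 (latent) = 8.1090 * 299.8890 = 2431.7999 kJ
Q3 (sensible, liquid) = 8.1090 * 3.8890 * 64.8990 = 2046.6484 kJ
Q_total = 4601.6207 kJ

4601.6207 kJ


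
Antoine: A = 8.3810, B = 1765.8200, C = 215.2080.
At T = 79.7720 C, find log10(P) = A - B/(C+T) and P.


C+T = 294.9800
B/(C+T) = 5.9862
log10(P) = 8.3810 - 5.9862 = 2.3948
P = 10^2.3948 = 248.1782 mmHg

248.1782 mmHg


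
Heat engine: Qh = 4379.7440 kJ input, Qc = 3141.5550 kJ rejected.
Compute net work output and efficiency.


W = 4379.7440 - 3141.5550 = 1238.1890 kJ
eta = 1238.1890 / 4379.7440 = 0.2827 = 28.2708%

W = 1238.1890 kJ, eta = 28.2708%


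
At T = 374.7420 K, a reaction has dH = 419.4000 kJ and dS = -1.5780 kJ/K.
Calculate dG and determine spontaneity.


T*dS = 374.7420 * -1.5780 = -591.3429 kJ
dG = 419.4000 + 591.3429 = 1010.7429 kJ (non-spontaneous)

dG = 1010.7429 kJ, non-spontaneous


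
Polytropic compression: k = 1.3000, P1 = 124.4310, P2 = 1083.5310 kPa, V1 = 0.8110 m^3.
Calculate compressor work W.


(k-1)/k = 0.2308
(P2/P1)^exp = 1.6478
W = 4.3333 * 124.4310 * 0.8110 * (1.6478 - 1) = 283.2752 kJ

283.2752 kJ


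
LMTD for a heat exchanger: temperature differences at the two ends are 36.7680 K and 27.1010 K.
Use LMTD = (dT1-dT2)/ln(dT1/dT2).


dT1/dT2 = 1.3567
ln(dT1/dT2) = 0.3051
LMTD = 9.6670 / 0.3051 = 31.6891 K

31.6891 K


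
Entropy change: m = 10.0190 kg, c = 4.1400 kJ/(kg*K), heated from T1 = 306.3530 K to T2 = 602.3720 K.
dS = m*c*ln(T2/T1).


T2/T1 = 1.9663
ln(T2/T1) = 0.6761
dS = 10.0190 * 4.1400 * 0.6761 = 28.0453 kJ/K

28.0453 kJ/K


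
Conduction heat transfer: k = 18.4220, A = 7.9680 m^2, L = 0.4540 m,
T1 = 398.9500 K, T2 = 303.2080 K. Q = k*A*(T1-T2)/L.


dT = 95.7420 K
Q = 18.4220 * 7.9680 * 95.7420 / 0.4540 = 30955.1381 W

30955.1381 W


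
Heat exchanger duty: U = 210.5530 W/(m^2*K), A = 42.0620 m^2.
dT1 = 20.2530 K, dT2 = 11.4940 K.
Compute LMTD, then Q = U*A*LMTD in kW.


LMTD = 15.4622 K
Q = 210.5530 * 42.0620 * 15.4622 = 136937.6930 W = 136.9377 kW

136.9377 kW


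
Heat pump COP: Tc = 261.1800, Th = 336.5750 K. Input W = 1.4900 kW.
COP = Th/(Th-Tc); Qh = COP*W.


COP = 336.5750 / 75.3950 = 4.4642
Qh = 4.4642 * 1.4900 = 6.6516 kW

COP = 4.4642, Qh = 6.6516 kW


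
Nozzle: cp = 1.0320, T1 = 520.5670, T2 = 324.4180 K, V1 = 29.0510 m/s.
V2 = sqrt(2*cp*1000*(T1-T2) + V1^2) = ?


dT = 196.1490 K
2*cp*1000*dT = 404851.5360
V1^2 = 843.9606
V2 = sqrt(405695.4966) = 636.9423 m/s

636.9423 m/s


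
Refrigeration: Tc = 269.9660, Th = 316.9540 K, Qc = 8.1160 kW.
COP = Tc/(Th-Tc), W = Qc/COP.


COP = 269.9660 / 46.9880 = 5.7454
W = 8.1160 / 5.7454 = 1.4126 kW

COP = 5.7454, W = 1.4126 kW


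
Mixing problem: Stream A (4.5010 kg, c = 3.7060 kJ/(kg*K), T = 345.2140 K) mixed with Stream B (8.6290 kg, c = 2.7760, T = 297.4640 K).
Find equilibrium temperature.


num = 12883.8968
den = 40.6348
Tf = 317.0655 K

317.0655 K


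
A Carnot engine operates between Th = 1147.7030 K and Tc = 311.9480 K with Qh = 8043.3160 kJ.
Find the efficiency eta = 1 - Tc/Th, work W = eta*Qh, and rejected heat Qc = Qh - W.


eta = 1 - 311.9480/1147.7030 = 0.7282
W = 0.7282 * 8043.3160 = 5857.1264 kJ
Qc = 8043.3160 - 5857.1264 = 2186.1896 kJ

eta = 72.8198%, W = 5857.1264 kJ, Qc = 2186.1896 kJ


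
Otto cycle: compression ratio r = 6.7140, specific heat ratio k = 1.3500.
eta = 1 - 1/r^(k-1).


r^(k-1) = 1.9473
eta = 1 - 1/1.9473 = 0.4865 = 48.6481%

48.6481%


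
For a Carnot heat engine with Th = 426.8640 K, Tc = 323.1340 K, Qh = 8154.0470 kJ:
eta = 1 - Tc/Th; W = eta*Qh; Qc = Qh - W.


eta = 1 - 323.1340/426.8640 = 0.2430
W = 0.2430 * 8154.0470 = 1981.4725 kJ
Qc = 8154.0470 - 1981.4725 = 6172.5745 kJ

eta = 24.3005%, W = 1981.4725 kJ, Qc = 6172.5745 kJ


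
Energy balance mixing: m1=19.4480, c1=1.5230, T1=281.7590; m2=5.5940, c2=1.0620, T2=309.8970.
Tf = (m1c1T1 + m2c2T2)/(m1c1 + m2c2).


num = 10186.5503
den = 35.5601
Tf = 286.4599 K

286.4599 K


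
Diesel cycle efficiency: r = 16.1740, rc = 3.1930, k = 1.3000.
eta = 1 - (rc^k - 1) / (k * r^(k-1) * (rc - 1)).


r^(k-1) = 2.3049
rc^k = 4.5233
eta = 0.4638 = 46.3800%

46.3800%


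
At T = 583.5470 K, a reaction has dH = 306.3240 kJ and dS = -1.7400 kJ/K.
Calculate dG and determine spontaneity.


T*dS = 583.5470 * -1.7400 = -1015.3718 kJ
dG = 306.3240 + 1015.3718 = 1321.6958 kJ (non-spontaneous)

dG = 1321.6958 kJ, non-spontaneous


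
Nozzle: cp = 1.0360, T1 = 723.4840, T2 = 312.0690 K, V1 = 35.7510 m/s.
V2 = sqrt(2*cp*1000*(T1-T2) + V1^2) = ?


dT = 411.4150 K
2*cp*1000*dT = 852451.8800
V1^2 = 1278.1340
V2 = sqrt(853730.0140) = 923.9751 m/s

923.9751 m/s


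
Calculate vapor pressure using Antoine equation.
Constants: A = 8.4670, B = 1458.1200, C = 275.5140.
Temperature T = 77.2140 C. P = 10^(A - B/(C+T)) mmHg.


C+T = 352.7280
B/(C+T) = 4.1338
log10(P) = 8.4670 - 4.1338 = 4.3332
P = 10^4.3332 = 21535.9068 mmHg

21535.9068 mmHg


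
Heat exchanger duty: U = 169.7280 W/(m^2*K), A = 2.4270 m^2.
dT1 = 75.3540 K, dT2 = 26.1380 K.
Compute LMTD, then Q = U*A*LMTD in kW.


LMTD = 46.4825 K
Q = 169.7280 * 2.4270 * 46.4825 = 19147.5343 W = 19.1475 kW

19.1475 kW


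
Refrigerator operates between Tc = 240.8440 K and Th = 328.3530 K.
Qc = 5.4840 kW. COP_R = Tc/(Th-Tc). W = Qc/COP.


COP = 240.8440 / 87.5090 = 2.7522
W = 5.4840 / 2.7522 = 1.9926 kW

COP = 2.7522, W = 1.9926 kW


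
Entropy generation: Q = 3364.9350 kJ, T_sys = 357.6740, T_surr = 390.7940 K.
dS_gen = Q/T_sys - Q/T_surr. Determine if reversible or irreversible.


dS_sys = 3364.9350/357.6740 = 9.4078 kJ/K
dS_surr = -3364.9350/390.7940 = -8.6105 kJ/K
dS_gen = 9.4078 - 8.6105 = 0.7973 kJ/K (irreversible)

dS_gen = 0.7973 kJ/K, irreversible


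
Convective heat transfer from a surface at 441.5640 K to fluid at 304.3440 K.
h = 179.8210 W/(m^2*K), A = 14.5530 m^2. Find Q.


dT = 137.2200 K
Q = 179.8210 * 14.5530 * 137.2200 = 359095.8225 W

359095.8225 W


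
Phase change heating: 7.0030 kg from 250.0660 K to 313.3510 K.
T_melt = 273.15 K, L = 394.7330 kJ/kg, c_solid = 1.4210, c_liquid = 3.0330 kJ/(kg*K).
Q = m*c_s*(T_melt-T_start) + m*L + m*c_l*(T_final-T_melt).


Q1 (sensible, solid) = 7.0030 * 1.4210 * 23.0840 = 229.7150 kJ
Q2 (latent) = 7.0030 * 394.7330 = 2764.3152 kJ
Q3 (sensible, liquid) = 7.0030 * 3.0330 * 40.2010 = 853.8732 kJ
Q_total = 3847.9034 kJ

3847.9034 kJ


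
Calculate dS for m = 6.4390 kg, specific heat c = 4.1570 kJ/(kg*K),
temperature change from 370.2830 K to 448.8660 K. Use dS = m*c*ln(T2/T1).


T2/T1 = 1.2122
ln(T2/T1) = 0.1925
dS = 6.4390 * 4.1570 * 0.1925 = 5.1515 kJ/K

5.1515 kJ/K


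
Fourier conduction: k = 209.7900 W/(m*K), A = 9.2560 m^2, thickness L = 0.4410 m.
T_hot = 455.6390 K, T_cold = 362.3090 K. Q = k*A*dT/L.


dT = 93.3300 K
Q = 209.7900 * 9.2560 * 93.3300 / 0.4410 = 410951.7226 W

410951.7226 W


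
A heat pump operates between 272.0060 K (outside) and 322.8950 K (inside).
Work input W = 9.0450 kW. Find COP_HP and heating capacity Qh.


COP = 322.8950 / 50.8890 = 6.3451
Qh = 6.3451 * 9.0450 = 57.3913 kW

COP = 6.3451, Qh = 57.3913 kW


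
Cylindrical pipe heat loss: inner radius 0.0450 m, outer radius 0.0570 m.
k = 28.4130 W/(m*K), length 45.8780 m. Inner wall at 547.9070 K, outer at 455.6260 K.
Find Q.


dT = 92.2810 K
ln(ro/ri) = 0.2364
Q = 2*pi*28.4130*45.8780*92.2810 / 0.2364 = 3197325.6602 W

3197325.6602 W


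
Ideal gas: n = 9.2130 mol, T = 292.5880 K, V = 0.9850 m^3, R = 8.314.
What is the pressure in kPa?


P = nRT/V = 9.2130 * 8.314 * 292.5880 / 0.9850
= 22411.3285 / 0.9850 = 22752.6178 Pa = 22.7526 kPa

22.7526 kPa


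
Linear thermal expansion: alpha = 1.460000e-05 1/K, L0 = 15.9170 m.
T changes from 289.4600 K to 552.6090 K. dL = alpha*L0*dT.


dT = 263.1490 K
dL = 1.460000e-05 * 15.9170 * 263.1490 = 0.061153 m
L_final = 15.978153 m

dL = 0.061153 m


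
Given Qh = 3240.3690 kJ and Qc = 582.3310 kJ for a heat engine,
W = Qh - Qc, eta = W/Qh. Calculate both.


W = 3240.3690 - 582.3310 = 2658.0380 kJ
eta = 2658.0380 / 3240.3690 = 0.8203 = 82.0289%

W = 2658.0380 kJ, eta = 82.0289%


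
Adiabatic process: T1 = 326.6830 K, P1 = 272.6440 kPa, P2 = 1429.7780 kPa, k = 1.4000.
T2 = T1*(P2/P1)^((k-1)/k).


(k-1)/k = 0.2857
(P2/P1)^exp = 1.6055
T2 = 326.6830 * 1.6055 = 524.5022 K

524.5022 K


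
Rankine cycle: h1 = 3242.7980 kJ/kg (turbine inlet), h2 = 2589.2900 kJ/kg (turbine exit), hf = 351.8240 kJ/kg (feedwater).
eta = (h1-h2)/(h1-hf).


W = 653.5080 kJ/kg
Q_in = 2890.9740 kJ/kg
eta = 0.2261 = 22.6051%

eta = 22.6051%


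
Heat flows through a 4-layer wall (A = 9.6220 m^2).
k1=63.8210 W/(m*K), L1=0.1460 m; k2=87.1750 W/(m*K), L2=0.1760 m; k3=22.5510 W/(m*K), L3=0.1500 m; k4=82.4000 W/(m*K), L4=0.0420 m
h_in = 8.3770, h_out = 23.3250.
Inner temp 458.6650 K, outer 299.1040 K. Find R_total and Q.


R_conv_in = 1/(8.3770*9.6220) = 0.0124
R_1 = 0.1460/(63.8210*9.6220) = 0.0002
R_2 = 0.1760/(87.1750*9.6220) = 0.0002
R_3 = 0.1500/(22.5510*9.6220) = 0.0007
R_4 = 0.0420/(82.4000*9.6220) = 5.2973e-05
R_conv_out = 1/(23.3250*9.6220) = 0.0045
R_total = 0.0181 K/W
Q = 159.5610 / 0.0181 = 8838.0258 W

R_total = 0.0181 K/W, Q = 8838.0258 W
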